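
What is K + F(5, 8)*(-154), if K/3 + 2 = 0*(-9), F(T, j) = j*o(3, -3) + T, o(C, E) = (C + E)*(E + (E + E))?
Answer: -776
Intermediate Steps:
o(C, E) = 3*E*(C + E) (o(C, E) = (C + E)*(E + 2*E) = (C + E)*(3*E) = 3*E*(C + E))
F(T, j) = T (F(T, j) = j*(3*(-3)*(3 - 3)) + T = j*(3*(-3)*0) + T = j*0 + T = 0 + T = T)
K = -6 (K = -6 + 3*(0*(-9)) = -6 + 3*0 = -6 + 0 = -6)
K + F(5, 8)*(-154) = -6 + 5*(-154) = -6 - 770 = -776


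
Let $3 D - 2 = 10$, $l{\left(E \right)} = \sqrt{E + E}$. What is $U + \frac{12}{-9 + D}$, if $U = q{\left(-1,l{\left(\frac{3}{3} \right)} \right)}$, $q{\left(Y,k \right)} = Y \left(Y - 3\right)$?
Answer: $\frac{8}{5} \approx 1.6$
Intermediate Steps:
$l{\left(E \right)} = \sqrt{2} \sqrt{E}$ ($l{\left(E \right)} = \sqrt{2 E} = \sqrt{2} \sqrt{E}$)
$D = 4$ ($D = \frac{2}{3} + \frac{1}{3} \cdot 10 = \frac{2}{3} + \frac{10}{3} = 4$)
$q{\left(Y,k \right)} = Y \left(-3 + Y\right)$
$U = 4$ ($U = - (-3 - 1) = \left(-1\right) \left(-4\right) = 4$)
$U + \frac{12}{-9 + D} = 4 + \frac{12}{-9 + 4} = 4 + \frac{12}{-5} = 4 + 12 \left(- \frac{1}{5}\right) = 4 - \frac{12}{5} = \frac{8}{5}$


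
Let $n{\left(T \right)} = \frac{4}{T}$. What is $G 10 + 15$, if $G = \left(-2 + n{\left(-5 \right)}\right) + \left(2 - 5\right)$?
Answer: $-43$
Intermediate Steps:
$G = - \frac{29}{5}$ ($G = \left(-2 + \frac{4}{-5}\right) + \left(2 - 5\right) = \left(-2 + 4 \left(- \frac{1}{5}\right)\right) - 3 = \left(-2 - \frac{4}{5}\right) - 3 = - \frac{14}{5} - 3 = - \frac{29}{5} \approx -5.8$)
$G 10 + 15 = \left(- \frac{29}{5}\right) 10 + 15 = -58 + 15 = -43$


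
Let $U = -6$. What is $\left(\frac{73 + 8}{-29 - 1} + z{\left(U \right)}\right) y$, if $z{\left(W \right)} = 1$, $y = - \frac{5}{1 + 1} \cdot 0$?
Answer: $0$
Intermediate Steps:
$y = 0$ ($y = - \frac{5}{2} \cdot 0 = \left(-5\right) \frac{1}{2} \cdot 0 = \left(- \frac{5}{2}\right) 0 = 0$)
$\left(\frac{73 + 8}{-29 - 1} + z{\left(U \right)}\right) y = \left(\frac{73 + 8}{-29 - 1} + 1\right) 0 = \left(\frac{81}{-30} + 1\right) 0 = \left(81 \left(- \frac{1}{30}\right) + 1\right) 0 = \left(- \frac{27}{10} + 1\right) 0 = \left(- \frac{17}{10}\right) 0 = 0$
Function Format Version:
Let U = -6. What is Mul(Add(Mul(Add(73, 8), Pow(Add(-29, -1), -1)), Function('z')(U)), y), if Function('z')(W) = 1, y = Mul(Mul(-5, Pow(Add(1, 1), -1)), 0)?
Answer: 0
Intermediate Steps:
y = 0 (y = Mul(Mul(-5, Pow(2, -1)), 0) = Mul(Mul(-5, Rational(1, 2)), 0) = Mul(Rational(-5, 2), 0) = 0)
Mul(Add(Mul(Add(73, 8), Pow(Add(-29, -1), -1)), Function('z')(U)), y) = Mul(Add(Mul(Add(73, 8), Pow(Add(-29, -1), -1)), 1), 0) = Mul(Add(Mul(81, Pow(-30, -1)), 1), 0) = Mul(Add(Mul(81, Rational(-1, 30)), 1), 0) = Mul(Add(Rational(-27, 10), 1), 0) = Mul(Rational(-17, 10), 0) = 0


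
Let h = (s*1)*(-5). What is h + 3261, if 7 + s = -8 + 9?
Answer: 3291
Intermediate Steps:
s = -6 (s = -7 + (-8 + 9) = -7 + 1 = -6)
h = 30 (h = -6*1*(-5) = -6*(-5) = 30)
h + 3261 = 30 + 3261 = 3291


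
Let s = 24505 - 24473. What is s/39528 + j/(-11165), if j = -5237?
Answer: 25920677/55166265 ≈ 0.46986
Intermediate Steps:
s = 32
s/39528 + j/(-11165) = 32/39528 - 5237/(-11165) = 32*(1/39528) - 5237*(-1/11165) = 4/4941 + 5237/11165 = 25920677/55166265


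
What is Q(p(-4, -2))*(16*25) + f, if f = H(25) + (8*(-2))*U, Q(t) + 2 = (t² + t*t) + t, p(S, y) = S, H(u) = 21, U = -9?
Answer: 10565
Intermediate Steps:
Q(t) = -2 + t + 2*t² (Q(t) = -2 + ((t² + t*t) + t) = -2 + ((t² + t²) + t) = -2 + (2*t² + t) = -2 + (t + 2*t²) = -2 + t + 2*t²)
f = 165 (f = 21 + (8*(-2))*(-9) = 21 - 16*(-9) = 21 + 144 = 165)
Q(p(-4, -2))*(16*25) + f = (-2 - 4 + 2*(-4)²)*(16*25) + 165 = (-2 - 4 + 2*16)*400 + 165 = (-2 - 4 + 32)*400 + 165 = 26*400 + 165 = 10400 + 165 = 10565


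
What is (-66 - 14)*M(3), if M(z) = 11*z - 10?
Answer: -1840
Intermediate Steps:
M(z) = -10 + 11*z
(-66 - 14)*M(3) = (-66 - 14)*(-10 + 11*3) = -80*(-10 + 33) = -80*23 = -1840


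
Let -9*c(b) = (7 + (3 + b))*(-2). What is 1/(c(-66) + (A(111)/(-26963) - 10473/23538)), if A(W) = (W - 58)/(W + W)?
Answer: -35223357717/454007714329 ≈ -0.077583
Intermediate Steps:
c(b) = 20/9 + 2*b/9 (c(b) = -(7 + (3 + b))*(-2)/9 = -(10 + b)*(-2)/9 = -(-20 - 2*b)/9 = 20/9 + 2*b/9)
A(W) = (-58 + W)/(2*W) (A(W) = (-58 + W)/((2*W)) = (-58 + W)*(1/(2*W)) = (-58 + W)/(2*W))
1/(c(-66) + (A(111)/(-26963) - 10473/23538)) = 1/((20/9 + (2/9)*(-66)) + (((1/2)*(-58 + 111)/111)/(-26963) - 10473/23538)) = 1/((20/9 - 44/3) + (((1/2)*(1/111)*53)*(-1/26963) - 10473*1/23538)) = 1/(-112/9 + ((53/222)*(-1/26963) - 3491/7846)) = 1/(-112/9 + (-53/5985786 - 3491/7846)) = 1/(-112/9 - 5224198691/11741119239) = 1/(-454007714329/35223357717) = -35223357717/454007714329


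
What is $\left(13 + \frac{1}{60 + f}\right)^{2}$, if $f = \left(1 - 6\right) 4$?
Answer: $\frac{271441}{1600} \approx 169.65$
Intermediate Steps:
$f = -20$ ($f = \left(-5\right) 4 = -20$)
$\left(13 + \frac{1}{60 + f}\right)^{2} = \left(13 + \frac{1}{60 - 20}\right)^{2} = \left(13 + \frac{1}{40}\right)^{2} = \left(\frac{521}{40}\right)^{2} = \frac{271441}{1600}$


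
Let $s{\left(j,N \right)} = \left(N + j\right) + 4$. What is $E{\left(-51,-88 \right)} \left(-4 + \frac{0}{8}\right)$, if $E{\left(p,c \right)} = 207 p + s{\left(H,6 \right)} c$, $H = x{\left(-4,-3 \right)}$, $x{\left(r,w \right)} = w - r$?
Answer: $46100$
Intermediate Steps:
$H = 1$ ($H = -3 - -4 = -3 + 4 = 1$)
$s{\left(j,N \right)} = 4 + N + j$
$E{\left(p,c \right)} = 11 c + 207 p$ ($E{\left(p,c \right)} = 207 p + \left(4 + 6 + 1\right) c = 207 p + 11 c = 11 c + 207 p$)
$E{\left(-51,-88 \right)} \left(-4 + \frac{0}{8}\right) = \left(11 \left(-88\right) + 207 \left(-51\right)\right) \left(-4 + \frac{0}{8}\right) = \left(-968 - 10557\right) \left(-4 + 0 \cdot \frac{1}{8}\right) = - 11525 \left(-4 + 0\right) = \left(-11525\right) \left(-4\right) = 46100$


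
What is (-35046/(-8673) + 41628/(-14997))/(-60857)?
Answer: -309878/14906983007 ≈ -2.0787e-5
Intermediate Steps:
(-35046/(-8673) + 41628/(-14997))/(-60857) = (-35046*(-1/8673) + 41628*(-1/14997))*(-1/60857) = (198/49 - 13876/4999)*(-1/60857) = (309878/244951)*(-1/60857) = -309878/14906983007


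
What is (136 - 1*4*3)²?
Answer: 15376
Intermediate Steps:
(136 - 1*4*3)² = (136 - 4*3)² = (136 - 12)² = 124² = 15376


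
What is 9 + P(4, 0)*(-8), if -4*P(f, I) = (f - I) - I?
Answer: 17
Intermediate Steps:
P(f, I) = I/2 - f/4 (P(f, I) = -((f - I) - I)/4 = -(f - 2*I)/4 = I/2 - f/4)
9 + P(4, 0)*(-8) = 9 + ((½)*0 - ¼*4)*(-8) = 9 + (0 - 1)*(-8) = 9 - 1*(-8) = 9 + 8 = 17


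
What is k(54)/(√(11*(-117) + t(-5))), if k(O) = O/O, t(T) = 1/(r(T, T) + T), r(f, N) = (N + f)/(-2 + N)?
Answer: -5*I*√32182/32182 ≈ -0.027872*I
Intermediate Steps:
r(f, N) = (N + f)/(-2 + N)
t(T) = 1/(T + 2*T/(-2 + T)) (t(T) = 1/((T + T)/(-2 + T) + T) = 1/((2*T)/(-2 + T) + T) = 1/(2*T/(-2 + T) + T) = 1/(T + 2*T/(-2 + T)))
k(O) = 1
k(54)/(√(11*(-117) + t(-5))) = 1/√(11*(-117) + (-2 - 5)/(-5)²) = 1/√(-1287 + (1/25)*(-7)) = 1/√(-1287 - 7/25) = 1/√(-32182/25) = 1/(I*√32182/5) = 1*(-5*I*√32182/32182) = -5*I*√32182/32182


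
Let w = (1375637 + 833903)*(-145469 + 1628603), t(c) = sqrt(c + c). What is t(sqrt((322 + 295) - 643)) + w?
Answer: 3277043898360 + 2**(3/4)*13**(1/4)*sqrt(I) ≈ 3.277e+12 + 2.2581*I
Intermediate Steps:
t(c) = sqrt(2)*sqrt(c) (t(c) = sqrt(2*c) = sqrt(2)*sqrt(c))
w = 3277043898360 (w = 2209540*1483134 = 3277043898360)
t(sqrt((322 + 295) - 643)) + w = sqrt(2)*sqrt(sqrt((322 + 295) - 643)) + 3277043898360 = sqrt(2)*sqrt(sqrt(617 - 643)) + 3277043898360 = sqrt(2)*sqrt(sqrt(-26)) + 3277043898360 = sqrt(2)*sqrt(I*sqrt(26)) + 3277043898360 = sqrt(2)*(26**(1/4)*sqrt(I)) + 3277043898360 = 2**(3/4)*13**(1/4)*sqrt(I) + 3277043898360 = 3277043898360 + 2**(3/4)*13**(1/4)*sqrt(I)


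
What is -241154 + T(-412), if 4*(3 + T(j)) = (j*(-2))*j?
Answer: -326029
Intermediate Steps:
T(j) = -3 - j**2/2 (T(j) = -3 + ((j*(-2))*j)/4 = -3 + ((-2*j)*j)/4 = -3 + (-2*j**2)/4 = -3 - j**2/2)
-241154 + T(-412) = -241154 + (-3 - 1/2*(-412)**2) = -241154 + (-3 - 1/2*169744) = -241154 + (-3 - 84872) = -241154 - 84875 = -326029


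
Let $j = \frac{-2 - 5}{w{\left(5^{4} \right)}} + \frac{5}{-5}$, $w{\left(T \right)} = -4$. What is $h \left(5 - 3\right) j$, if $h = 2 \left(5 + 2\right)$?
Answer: $21$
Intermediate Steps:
$j = \frac{3}{4}$ ($j = \frac{-2 - 5}{-4} + \frac{5}{-5} = \left(-7\right) \left(- \frac{1}{4}\right) + 5 \left(- \frac{1}{5}\right) = \frac{7}{4} - 1 = \frac{3}{4} \approx 0.75$)
$h = 14$ ($h = 2 \cdot 7 = 14$)
$h \left(5 - 3\right) j = 14 \left(5 - 3\right) \frac{3}{4} = 14 \cdot 2 \cdot \frac{3}{4} = 28 \cdot \frac{3}{4} = 21$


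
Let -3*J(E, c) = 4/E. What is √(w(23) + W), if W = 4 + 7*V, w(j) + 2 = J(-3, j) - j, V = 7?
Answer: 16/3 ≈ 5.3333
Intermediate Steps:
J(E, c) = -4/(3*E)
w(j) = -14/9 - j (w(j) = -2 + (-4/3/(-3) - j) = -2 + (-4/3*(-⅓) - j) = -2 + (4/9 - j) = -14/9 - j)
W = 53 (W = 4 + 7*7 = 4 + 49 = 53)
√(w(23) + W) = √((-14/9 - 1*23) + 53) = √((-14/9 - 23) + 53) = √(-221/9 + 53) = √(256/9) = 16/3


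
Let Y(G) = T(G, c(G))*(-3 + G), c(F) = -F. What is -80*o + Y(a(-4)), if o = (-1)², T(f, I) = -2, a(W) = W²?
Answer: -106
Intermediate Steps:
Y(G) = 6 - 2*G (Y(G) = -2*(-3 + G) = 6 - 2*G)
o = 1
-80*o + Y(a(-4)) = -80*1 + (6 - 2*(-4)²) = -80 + (6 - 2*16) = -80 + (6 - 32) = -80 - 26 = -106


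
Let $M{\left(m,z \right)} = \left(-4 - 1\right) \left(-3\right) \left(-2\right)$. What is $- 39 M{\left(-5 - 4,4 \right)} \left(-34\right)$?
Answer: $-39780$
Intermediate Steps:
$M{\left(m,z \right)} = -30$ ($M{\left(m,z \right)} = \left(-5\right) \left(-3\right) \left(-2\right) = 15 \left(-2\right) = -30$)
$- 39 M{\left(-5 - 4,4 \right)} \left(-34\right) = \left(-39\right) \left(-30\right) \left(-34\right) = 1170 \left(-34\right) = -39780$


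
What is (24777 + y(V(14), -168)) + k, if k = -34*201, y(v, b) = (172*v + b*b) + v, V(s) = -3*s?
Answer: 38901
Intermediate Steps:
y(v, b) = b² + 173*v (y(v, b) = (172*v + b²) + v = (b² + 172*v) + v = b² + 173*v)
k = -6834
(24777 + y(V(14), -168)) + k = (24777 + ((-168)² + 173*(-3*14))) - 6834 = (24777 + (28224 + 173*(-42))) - 6834 = (24777 + (28224 - 7266)) - 6834 = (24777 + 20958) - 6834 = 45735 - 6834 = 38901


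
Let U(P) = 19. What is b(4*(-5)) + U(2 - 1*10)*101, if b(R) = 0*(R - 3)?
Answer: 1919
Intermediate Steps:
b(R) = 0 (b(R) = 0*(-3 + R) = 0)
b(4*(-5)) + U(2 - 1*10)*101 = 0 + 19*101 = 0 + 1919 = 1919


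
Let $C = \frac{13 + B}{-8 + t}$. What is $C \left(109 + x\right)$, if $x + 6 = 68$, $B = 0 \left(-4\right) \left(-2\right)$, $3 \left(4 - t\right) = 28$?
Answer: $- \frac{6669}{40} \approx -166.73$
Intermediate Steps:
$t = - \frac{16}{3}$ ($t = 4 - \frac{28}{3} = - \frac{16}{3} \approx -5.3333$)
$B = 0$ ($B = 0 \left(-2\right) = 0$)
$x = 62$ ($x = -6 + 68 = 62$)
$C = - \frac{39}{40}$ ($C = \frac{13 + 0}{-8 - \frac{16}{3}} = \frac{13}{- \frac{40}{3}} = 13 \left(- \frac{3}{40}\right) = - \frac{39}{40} \approx -0.975$)
$C \left(109 + x\right) = - \frac{39 \left(109 + 62\right)}{40} = \left(- \frac{39}{40}\right) 171 = - \frac{6669}{40}$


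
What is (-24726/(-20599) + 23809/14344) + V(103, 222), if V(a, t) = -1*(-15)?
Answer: 5277192175/295472056 ≈ 17.860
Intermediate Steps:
V(a, t) = 15
(-24726/(-20599) + 23809/14344) + V(103, 222) = (-24726/(-20599) + 23809/14344) + 15 = (-24726*(-1/20599) + 23809*(1/14344)) + 15 = (24726/20599 + 23809/14344) + 15 = 845111335/295472056 + 15 = 5277192175/295472056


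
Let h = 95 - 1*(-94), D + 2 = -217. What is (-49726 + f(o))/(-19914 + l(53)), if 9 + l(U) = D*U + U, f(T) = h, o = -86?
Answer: 49537/31477 ≈ 1.5738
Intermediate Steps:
D = -219 (D = -2 - 217 = -219)
h = 189 (h = 95 + 94 = 189)
f(T) = 189
l(U) = -9 - 218*U (l(U) = -9 + (-219*U + U) = -9 - 218*U)
(-49726 + f(o))/(-19914 + l(53)) = (-49726 + 189)/(-19914 + (-9 - 218*53)) = -49537/(-19914 + (-9 - 11554)) = -49537/(-19914 - 11563) = -49537/(-31477) = -49537*(-1/31477) = 49537/31477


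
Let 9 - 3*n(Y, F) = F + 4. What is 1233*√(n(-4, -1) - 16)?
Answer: 1233*I*√14 ≈ 4613.5*I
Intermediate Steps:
n(Y, F) = 5/3 - F/3 (n(Y, F) = 3 - (F + 4)/3 = 3 - (4 + F)/3 = 3 + (-4/3 - F/3) = 5/3 - F/3)
1233*√(n(-4, -1) - 16) = 1233*√((5/3 - ⅓*(-1)) - 16) = 1233*√((5/3 + ⅓) - 16) = 1233*√(2 - 16) = 1233*√(-14) = 1233*(I*√14) = 1233*I*√14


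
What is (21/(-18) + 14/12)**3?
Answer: 0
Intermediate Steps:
(21/(-18) + 14/12)**3 = (21*(-1/18) + 14*(1/12))**3 = (-7/6 + 7/6)**3 = 0**3 = 0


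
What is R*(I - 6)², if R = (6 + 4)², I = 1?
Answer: 2500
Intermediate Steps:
R = 100 (R = 10² = 100)
R*(I - 6)² = 100*(1 - 6)² = 100*(-5)² = 100*25 = 2500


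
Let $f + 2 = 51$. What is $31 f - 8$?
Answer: $1511$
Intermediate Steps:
$f = 49$ ($f = -2 + 51 = 49$)
$31 f - 8 = 31 \cdot 49 - 8 = 1519 - 8 = 1511$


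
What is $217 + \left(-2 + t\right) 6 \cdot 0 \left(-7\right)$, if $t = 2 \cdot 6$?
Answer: $217$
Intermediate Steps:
$t = 12$
$217 + \left(-2 + t\right) 6 \cdot 0 \left(-7\right) = 217 + \left(-2 + 12\right) 6 \cdot 0 \left(-7\right) = 217 + 10 \cdot 6 \cdot 0 \left(-7\right) = 217 + 60 \cdot 0 \left(-7\right) = 217 + 0 \left(-7\right) = 217 + 0 = 217$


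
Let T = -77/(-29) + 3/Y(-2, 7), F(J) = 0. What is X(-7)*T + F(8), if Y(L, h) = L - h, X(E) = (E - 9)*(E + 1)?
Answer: 6464/29 ≈ 222.90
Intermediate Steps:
X(E) = (1 + E)*(-9 + E) (X(E) = (-9 + E)*(1 + E) = (1 + E)*(-9 + E))
T = 202/87 (T = -77/(-29) + 3/(-2 - 1*7) = -77*(-1/29) + 3/(-2 - 7) = 77/29 + 3/(-9) = 77/29 + 3*(-1/9) = 77/29 - 1/3 = 202/87 ≈ 2.3218)
X(-7)*T + F(8) = (-9 + (-7)**2 - 8*(-7))*(202/87) + 0 = (-9 + 49 + 56)*(202/87) + 0 = 96*(202/87) + 0 = 6464/29 + 0 = 6464/29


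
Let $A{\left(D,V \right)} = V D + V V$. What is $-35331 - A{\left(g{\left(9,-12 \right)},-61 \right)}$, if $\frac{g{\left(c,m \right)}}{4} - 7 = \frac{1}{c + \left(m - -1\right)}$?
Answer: $-37466$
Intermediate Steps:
$g{\left(c,m \right)} = 28 + \frac{4}{1 + c + m}$ ($g{\left(c,m \right)} = 28 + \frac{4}{c + \left(m - -1\right)} = 28 + \frac{4}{c + \left(m + 1\right)} = 28 + \frac{4}{c + \left(1 + m\right)} = 28 + \frac{4}{1 + c + m}$)
$A{\left(D,V \right)} = V^{2} + D V$ ($A{\left(D,V \right)} = D V + V^{2} = V^{2} + D V$)
$-35331 - A{\left(g{\left(9,-12 \right)},-61 \right)} = -35331 - - 61 \left(\frac{4 \left(8 + 7 \cdot 9 + 7 \left(-12\right)\right)}{1 + 9 - 12} - 61\right) = -35331 - - 61 \left(\frac{4 \left(8 + 63 - 84\right)}{-2} - 61\right) = -35331 - - 61 \left(4 \left(- \frac{1}{2}\right) \left(-13\right) - 61\right) = -35331 - - 61 \left(26 - 61\right) = -35331 - \left(-61\right) \left(-35\right) = -35331 - 2135 = -37466$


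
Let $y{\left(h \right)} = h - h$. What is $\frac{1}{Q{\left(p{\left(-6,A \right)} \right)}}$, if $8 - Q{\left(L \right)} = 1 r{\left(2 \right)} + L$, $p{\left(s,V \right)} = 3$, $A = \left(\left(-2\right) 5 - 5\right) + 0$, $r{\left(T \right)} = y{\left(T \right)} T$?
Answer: $\frac{1}{5} \approx 0.2$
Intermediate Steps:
$y{\left(h \right)} = 0$
$r{\left(T \right)} = 0$ ($r{\left(T \right)} = 0 T = 0$)
$A = -15$ ($A = \left(-10 - 5\right) + 0 = -15 + 0 = -15$)
$Q{\left(L \right)} = 8 - L$ ($Q{\left(L \right)} = 8 - \left(1 \cdot 0 + L\right) = 8 - \left(0 + L\right) = 8 - L$)
$\frac{1}{Q{\left(p{\left(-6,A \right)} \right)}} = \frac{1}{8 - 3} = \frac{1}{5}$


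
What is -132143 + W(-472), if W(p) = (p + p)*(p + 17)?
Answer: 297377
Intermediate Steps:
W(p) = 2*p*(17 + p) (W(p) = (2*p)*(17 + p) = 2*p*(17 + p))
-132143 + W(-472) = -132143 + 2*(-472)*(17 - 472) = -132143 + 2*(-472)*(-455) = -132143 + 429520 = 297377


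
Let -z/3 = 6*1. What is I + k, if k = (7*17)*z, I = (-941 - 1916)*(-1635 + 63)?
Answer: 4489062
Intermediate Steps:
z = -18 ≈ -18.000
I = 4491204 (I = -2857*(-1572) = 4491204)
k = -2142 (k = (7*17)*(-18) = 119*(-18) = -2142)
I + k = 4491204 - 2142 = 4489062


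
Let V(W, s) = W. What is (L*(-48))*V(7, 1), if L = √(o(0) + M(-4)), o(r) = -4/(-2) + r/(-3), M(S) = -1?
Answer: -336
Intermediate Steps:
o(r) = 2 - r/3 (o(r) = -4*(-½) + r*(-⅓) = 2 - r/3)
L = 1 (L = √((2 - ⅓*0) - 1) = √((2 + 0) - 1) = √(2 - 1) = √1 = 1)
(L*(-48))*V(7, 1) = (1*(-48))*7 = -48*7 = -336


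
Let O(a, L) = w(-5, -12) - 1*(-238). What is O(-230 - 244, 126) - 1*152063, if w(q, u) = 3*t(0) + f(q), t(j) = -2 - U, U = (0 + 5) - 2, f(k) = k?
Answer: -151845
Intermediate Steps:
U = 3 (U = 5 - 2 = 3)
t(j) = -5 (t(j) = -2 - 1*3 = -2 - 3 = -5)
w(q, u) = -15 + q (w(q, u) = 3*(-5) + q = -15 + q)
O(a, L) = 218 (O(a, L) = (-15 - 5) - 1*(-238) = -20 + 238 = 218)
O(-230 - 244, 126) - 1*152063 = 218 - 1*152063 = 218 - 152063 = -151845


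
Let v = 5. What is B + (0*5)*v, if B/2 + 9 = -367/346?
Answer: -3481/173 ≈ -20.121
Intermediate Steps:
B = -3481/173 (B = -18 + 2*(-367/346) = -18 - 367/173 = -3481/173 ≈ -20.121)
B + (0*5)*v = -3481/173 + (0*5)*5 = -3481/173 + 0*5 = -3481/173 + 0 = -3481/173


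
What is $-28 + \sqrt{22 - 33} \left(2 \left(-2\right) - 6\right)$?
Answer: $-28 - 10 i \sqrt{11} \approx -28.0 - 33.166 i$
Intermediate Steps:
$-28 + \sqrt{22 - 33} \left(2 \left(-2\right) - 6\right) = -28 + \sqrt{-11} \left(-4 - 6\right) = -28 + i \sqrt{11} \left(-10\right) = -28 - 10 i \sqrt{11}$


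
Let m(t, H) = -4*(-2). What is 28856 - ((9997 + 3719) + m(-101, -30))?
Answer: 15132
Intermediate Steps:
m(t, H) = 8
28856 - ((9997 + 3719) + m(-101, -30)) = 28856 - ((9997 + 3719) + 8) = 28856 - (13716 + 8) = 28856 - 1*13724 = 28856 - 13724 = 15132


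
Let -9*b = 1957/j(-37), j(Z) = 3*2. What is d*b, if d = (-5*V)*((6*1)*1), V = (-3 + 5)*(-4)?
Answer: -78280/9 ≈ -8697.8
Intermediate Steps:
j(Z) = 6
b = -1957/54 (b = -1957/(9*6) = -⅑*1957/6 = -1957/54 ≈ -36.241)
V = -8 (V = 2*(-4) = -8)
d = 240 (d = (-5*(-8))*((6*1)*1) = 40*(6*1) = 40*6 = 240)
d*b = 240*(-1957/54) = -78280/9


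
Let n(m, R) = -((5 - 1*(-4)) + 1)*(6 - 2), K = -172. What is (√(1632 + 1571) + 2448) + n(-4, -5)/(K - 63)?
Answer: 115064/47 + √3203 ≈ 2504.8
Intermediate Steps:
n(m, R) = -40 (n(m, R) = -((5 + 4) + 1)*4 = -(9 + 1)*4 = -10*4 = -1*40 = -40)
(√(1632 + 1571) + 2448) + n(-4, -5)/(K - 63) = (√(1632 + 1571) + 2448) - 40/(-172 - 63) = (√3203 + 2448) - 40/(-235) = (2448 + √3203) - 40*(-1/235) = (2448 + √3203) + 8/47 = 115064/47 + √3203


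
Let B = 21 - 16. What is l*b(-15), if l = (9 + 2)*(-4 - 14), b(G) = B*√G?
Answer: -990*I*√15 ≈ -3834.3*I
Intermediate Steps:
B = 5
b(G) = 5*√G
l = -198 (l = 11*(-18) = -198)
l*b(-15) = -990*√(-15) = -990*I*√15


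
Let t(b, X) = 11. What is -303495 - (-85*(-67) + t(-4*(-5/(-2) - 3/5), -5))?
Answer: -309201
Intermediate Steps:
-303495 - (-85*(-67) + t(-4*(-5/(-2) - 3/5), -5)) = -303495 - (-85*(-67) + 11) = -303495 - (5695 + 11) = -303495 - 1*5706 = -303495 - 5706 = -309201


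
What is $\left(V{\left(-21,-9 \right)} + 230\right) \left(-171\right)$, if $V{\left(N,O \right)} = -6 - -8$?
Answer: $-39672$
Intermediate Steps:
$V{\left(N,O \right)} = 2$ ($V{\left(N,O \right)} = -6 + 8 = 2$)
$\left(V{\left(-21,-9 \right)} + 230\right) \left(-171\right) = \left(2 + 230\right) \left(-171\right) = 232 \left(-171\right) = -39672$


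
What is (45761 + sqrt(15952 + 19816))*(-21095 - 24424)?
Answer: -2082994959 - 91038*sqrt(8942) ≈ -2.0916e+9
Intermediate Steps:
(45761 + sqrt(15952 + 19816))*(-21095 - 24424) = (45761 + sqrt(35768))*(-45519) = (45761 + 2*sqrt(8942))*(-45519) = -2082994959 - 91038*sqrt(8942)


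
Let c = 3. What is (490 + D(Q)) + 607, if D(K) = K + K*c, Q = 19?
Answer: 1173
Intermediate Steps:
D(K) = 4*K (D(K) = K + K*3 = K + 3*K = 4*K)
(490 + D(Q)) + 607 = (490 + 4*19) + 607 = (490 + 76) + 607 = 566 + 607 = 1173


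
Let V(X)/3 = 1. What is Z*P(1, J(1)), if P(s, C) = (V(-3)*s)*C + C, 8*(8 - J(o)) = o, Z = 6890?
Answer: 217035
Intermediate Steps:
V(X) = 3 (V(X) = 3*1 = 3)
J(o) = 8 - o/8
P(s, C) = C + 3*C*s (P(s, C) = (3*s)*C + C = 3*C*s + C = C + 3*C*s)
Z*P(1, J(1)) = 6890*((8 - ⅛*1)*(1 + 3*1)) = 6890*((8 - ⅛)*(1 + 3)) = 6890*((63/8)*4) = 6890*(63/2) = 217035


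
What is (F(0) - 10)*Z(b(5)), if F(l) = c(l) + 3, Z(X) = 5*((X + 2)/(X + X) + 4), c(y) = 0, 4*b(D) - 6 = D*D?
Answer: -10045/62 ≈ -162.02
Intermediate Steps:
b(D) = 3/2 + D**2/4 (b(D) = 3/2 + (D*D)/4 = 3/2 + D**2/4)
Z(X) = 20 + 5*(2 + X)/(2*X) (Z(X) = 5*((2 + X)/((2*X)) + 4) = 5*((2 + X)*(1/(2*X)) + 4) = 5*((2 + X)/(2*X) + 4) = 5*(4 + (2 + X)/(2*X)) = 20 + 5*(2 + X)/(2*X))
F(l) = 3 (F(l) = 0 + 3 = 3)
(F(0) - 10)*Z(b(5)) = (3 - 10)*(45/2 + 5/(3/2 + (1/4)*5**2)) = -7*(45/2 + 5/(3/2 + (1/4)*25)) = -7*(45/2 + 5/(3/2 + 25/4)) = -7*(45/2 + 5/(31/4)) = -7*(45/2 + 5*(4/31)) = -7*(45/2 + 20/31) = -7*1435/62 = -10045/62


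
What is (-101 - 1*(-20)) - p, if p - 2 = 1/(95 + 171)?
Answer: -22079/266 ≈ -83.004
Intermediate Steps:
p = 533/266 (p = 2 + 1/(95 + 171) = 2 + 1/266 = 533/266 ≈ 2.0038)
(-101 - 1*(-20)) - p = (-101 - 1*(-20)) - 1*533/266 = (-101 + 20) - 533/266 = -81 - 533/266 = -22079/266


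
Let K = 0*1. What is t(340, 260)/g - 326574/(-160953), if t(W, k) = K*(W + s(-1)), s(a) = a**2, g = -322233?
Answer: 108858/53651 ≈ 2.0290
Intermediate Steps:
K = 0
t(W, k) = 0 (t(W, k) = 0*(W + (-1)**2) = 0*(W + 1) = 0*(1 + W) = 0)
t(340, 260)/g - 326574/(-160953) = 0/(-322233) - 326574/(-160953) = 0*(-1/322233) - 326574*(-1/160953) = 0 + 108858/53651 = 108858/53651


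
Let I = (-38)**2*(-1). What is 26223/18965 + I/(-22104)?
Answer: 151754663/104800590 ≈ 1.4480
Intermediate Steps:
I = -1444 (I = 1444*(-1) = -1444)
26223/18965 + I/(-22104) = 26223/18965 - 1444/(-22104) = 26223*(1/18965) - 1444*(-1/22104) = 26223/18965 + 361/5526 = 151754663/104800590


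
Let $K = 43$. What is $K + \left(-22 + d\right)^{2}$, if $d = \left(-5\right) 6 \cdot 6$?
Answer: $40847$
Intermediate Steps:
$d = -180$ ($d = \left(-30\right) 6 = -180$)
$K + \left(-22 + d\right)^{2} = 43 + \left(-22 - 180\right)^{2} = 43 + \left(-202\right)^{2} = 43 + 40804 = 40847$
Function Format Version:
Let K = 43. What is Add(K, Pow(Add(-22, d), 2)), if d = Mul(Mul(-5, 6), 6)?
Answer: 40847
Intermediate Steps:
d = -180 (d = Mul(-30, 6) = -180)
Add(K, Pow(Add(-22, d), 2)) = Add(43, Pow(Add(-22, -180), 2)) = Add(43, Pow(-202, 2)) = Add(43, 40804) = 40847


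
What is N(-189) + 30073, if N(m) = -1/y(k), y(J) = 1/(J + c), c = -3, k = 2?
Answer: 30074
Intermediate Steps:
y(J) = 1/(-3 + J) (y(J) = 1/(J - 3) = 1/(-3 + J))
N(m) = 1 (N(m) = -1/(1/(-3 + 2)) = -1/(1/(-1)) = -1/(-1) = -1*(-1) = 1)
N(-189) + 30073 = 1 + 30073 = 30074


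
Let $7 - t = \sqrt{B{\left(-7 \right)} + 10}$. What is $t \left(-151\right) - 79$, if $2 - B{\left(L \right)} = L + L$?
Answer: $-1136 + 151 \sqrt{26} \approx -366.05$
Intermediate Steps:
$B{\left(L \right)} = 2 - 2 L$ ($B{\left(L \right)} = 2 - \left(L + L\right) = 2 - 2 L$)
$t = 7 - \sqrt{26}$ ($t = 7 - \sqrt{\left(2 - -14\right) + 10} = 7 - \sqrt{\left(2 + 14\right) + 10} = 7 - \sqrt{16 + 10} = 7 - \sqrt{26} \approx 1.901$)
$t \left(-151\right) - 79 = \left(7 - \sqrt{26}\right) \left(-151\right) - 79 = \left(-1057 + 151 \sqrt{26}\right) - 79 = -1136 + 151 \sqrt{26}$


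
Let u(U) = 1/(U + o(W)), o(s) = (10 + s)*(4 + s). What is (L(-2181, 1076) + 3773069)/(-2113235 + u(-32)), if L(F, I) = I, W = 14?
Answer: -1509658000/845293999 ≈ -1.7860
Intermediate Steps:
o(s) = (4 + s)*(10 + s)
u(U) = 1/(432 + U) (u(U) = 1/(U + (40 + 14² + 14*14)) = 1/(U + (40 + 196 + 196)) = 1/(U + 432) = 1/(432 + U))
(L(-2181, 1076) + 3773069)/(-2113235 + u(-32)) = (1076 + 3773069)/(-2113235 + 1/(432 - 32)) = 3774145/(-2113235 + 1/400) = 3774145/(-845293999/400) = 3774145*(-400/845293999) = -1509658000/845293999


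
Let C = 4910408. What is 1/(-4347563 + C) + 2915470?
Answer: 1640957712151/562845 ≈ 2.9155e+6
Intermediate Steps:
1/(-4347563 + C) + 2915470 = 1/(-4347563 + 4910408) + 2915470 = 1/562845 + 2915470 = 1640957712151/562845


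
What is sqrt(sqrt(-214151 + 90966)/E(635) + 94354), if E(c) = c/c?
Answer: sqrt(94354 + I*sqrt(123185)) ≈ 307.17 + 0.5713*I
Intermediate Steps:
E(c) = 1
sqrt(sqrt(-214151 + 90966)/E(635) + 94354) = sqrt(sqrt(-214151 + 90966)/1 + 94354) = sqrt(sqrt(-123185)*1 + 94354) = sqrt((I*sqrt(123185))*1 + 94354) = sqrt(I*sqrt(123185) + 94354) = sqrt(94354 + I*sqrt(123185))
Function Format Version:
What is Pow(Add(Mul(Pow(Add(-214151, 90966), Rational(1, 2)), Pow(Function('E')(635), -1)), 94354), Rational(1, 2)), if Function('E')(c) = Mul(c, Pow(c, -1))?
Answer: Pow(Add(94354, Mul(I, Pow(123185, Rational(1, 2)))), Rational(1, 2)) ≈ Add(307.17, Mul(0.5713, I))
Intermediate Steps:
Function('E')(c) = 1
Pow(Add(Mul(Pow(Add(-214151, 90966), Rational(1, 2)), Pow(Function('E')(635), -1)), 94354), Rational(1, 2)) = Pow(Add(Mul(Pow(Add(-214151, 90966), Rational(1, 2)), Pow(1, -1)), 94354), Rational(1, 2)) = Pow(Add(Mul(Pow(-123185, Rational(1, 2)), 1), 94354), Rational(1, 2)) = Pow(Add(Mul(Mul(I, Pow(123185, Rational(1, 2))), 1), 94354), Rational(1, 2)) = Pow(Add(Mul(I, Pow(123185, Rational(1, 2))), 94354), Rational(1, 2)) = Pow(Add(94354, Mul(I, Pow(123185, Rational(1, 2)))), Rational(1, 2))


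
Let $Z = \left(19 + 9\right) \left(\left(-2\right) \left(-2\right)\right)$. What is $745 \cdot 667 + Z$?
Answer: $497027$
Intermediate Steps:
$Z = 112$ ($Z = 28 \cdot 4 = 112$)
$745 \cdot 667 + Z = 745 \cdot 667 + 112 = 496915 + 112 = 497027$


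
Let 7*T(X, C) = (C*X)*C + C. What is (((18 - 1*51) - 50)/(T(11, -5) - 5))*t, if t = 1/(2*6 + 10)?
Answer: -581/5170 ≈ -0.11238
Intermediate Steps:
T(X, C) = C/7 + X*C²/7 (T(X, C) = ((C*X)*C + C)/7 = (X*C² + C)/7 = (C + X*C²)/7 = C/7 + X*C²/7)
t = 1/22 (t = 1/(12 + 10) = 1/22 ≈ 0.045455)
(((18 - 1*51) - 50)/(T(11, -5) - 5))*t = (((18 - 1*51) - 50)/((⅐)*(-5)*(1 - 5*11) - 5))*(1/22) = (((18 - 51) - 50)/((⅐)*(-5)*(1 - 55) - 5))*(1/22) = ((-33 - 50)/((⅐)*(-5)*(-54) - 5))*(1/22) = -83/(270/7 - 5)*(1/22) = -83/235/7*(1/22) = -83*7/235*(1/22) = -581/235*1/22 = -581/5170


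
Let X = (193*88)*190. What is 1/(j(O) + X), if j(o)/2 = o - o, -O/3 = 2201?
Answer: 1/3226960 ≈ 3.0989e-7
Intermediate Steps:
O = -6603 (O = -3*2201 = -6603)
j(o) = 0 (j(o) = 2*(o - o) = 2*0 = 0)
X = 3226960 (X = 16984*190 = 3226960)
1/(j(O) + X) = 1/(0 + 3226960) = 1/3226960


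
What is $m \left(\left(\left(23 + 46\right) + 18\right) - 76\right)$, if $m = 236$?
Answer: $2596$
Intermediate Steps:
$m \left(\left(\left(23 + 46\right) + 18\right) - 76\right) = 236 \left(\left(\left(23 + 46\right) + 18\right) - 76\right) = 236 \left(\left(69 + 18\right) - 76\right) = 236 \left(87 - 76\right) = 236 \cdot 11 = 2596$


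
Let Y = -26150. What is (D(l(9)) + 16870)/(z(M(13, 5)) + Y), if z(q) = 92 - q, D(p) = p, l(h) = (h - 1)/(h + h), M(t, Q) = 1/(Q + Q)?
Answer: -1518340/2345229 ≈ -0.64742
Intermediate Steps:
M(t, Q) = 1/(2*Q)
l(h) = (-1 + h)/(2*h) (l(h) = (-1 + h)/((2*h)) = (-1 + h)*(1/(2*h)) = (-1 + h)/(2*h))
(D(l(9)) + 16870)/(z(M(13, 5)) + Y) = ((½)*(-1 + 9)/9 + 16870)/((92 - 1/(2*5)) - 26150) = ((½)*(⅑)*8 + 16870)/((92 - 1/(2*5)) - 26150) = (4/9 + 16870)/((92 - 1*⅒) - 26150) = 151834/(9*((92 - ⅒) - 26150)) = 151834/(9*(919/10 - 26150)) = 151834/(9*(-260581/10)) = (151834/9)*(-10/260581) = -1518340/2345229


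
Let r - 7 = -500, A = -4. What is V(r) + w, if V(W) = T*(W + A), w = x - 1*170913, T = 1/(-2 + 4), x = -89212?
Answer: -520747/2 ≈ -2.6037e+5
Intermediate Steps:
r = -493 (r = 7 - 500 = -493)
T = 1/2 ≈ 0.50000
w = -260125 (w = -89212 - 1*170913 = -89212 - 170913 = -260125)
V(W) = -2 + W/2 (V(W) = (W - 4)/2 = (-4 + W)/2 = -2 + W/2)
V(r) + w = (-2 + (1/2)*(-493)) - 260125 = (-2 - 493/2) - 260125 = -497/2 - 260125 = -520747/2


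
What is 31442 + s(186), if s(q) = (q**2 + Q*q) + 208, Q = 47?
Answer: 74988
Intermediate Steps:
s(q) = 208 + q**2 + 47*q (s(q) = (q**2 + 47*q) + 208 = 208 + q**2 + 47*q)
31442 + s(186) = 31442 + (208 + 186**2 + 47*186) = 31442 + (208 + 34596 + 8742) = 31442 + 43546 = 74988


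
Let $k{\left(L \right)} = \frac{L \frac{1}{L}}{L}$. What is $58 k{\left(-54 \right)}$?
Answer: $- \frac{29}{27} \approx -1.0741$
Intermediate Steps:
$k{\left(L \right)} = \frac{1}{L}$ ($k{\left(L \right)} = 1 \frac{1}{L} = \frac{1}{L}$)
$58 k{\left(-54 \right)} = \frac{58}{-54} = 58 \left(- \frac{1}{54}\right) = - \frac{29}{27}$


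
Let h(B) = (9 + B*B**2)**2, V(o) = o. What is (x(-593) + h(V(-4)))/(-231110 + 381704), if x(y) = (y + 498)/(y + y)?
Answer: 1195915/59534828 ≈ 0.020088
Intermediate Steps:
x(y) = (498 + y)/(2*y) (x(y) = (498 + y)/((2*y)) = (498 + y)*(1/(2*y)) = (498 + y)/(2*y))
h(B) = (9 + B**3)**2
(x(-593) + h(V(-4)))/(-231110 + 381704) = ((1/2)*(498 - 593)/(-593) + (9 + (-4)**3)**2)/(-231110 + 381704) = ((1/2)*(-1/593)*(-95) + (9 - 64)**2)/150594 = (95/1186 + (-55)**2)*(1/150594) = (95/1186 + 3025)*(1/150594) = (3587745/1186)*(1/150594) = 1195915/59534828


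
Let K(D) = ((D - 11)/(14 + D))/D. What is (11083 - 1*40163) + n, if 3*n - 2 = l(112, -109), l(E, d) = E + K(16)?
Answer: -8364095/288 ≈ -29042.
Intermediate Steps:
K(D) = (-11 + D)/(D*(14 + D)) (K(D) = ((-11 + D)/(14 + D))/D = (-11 + D)/(D*(14 + D)))
l(E, d) = 1/96 + E (l(E, d) = E + (-11 + 16)/(16*(14 + 16)) = E + (1/16)*5/30 = E + (1/16)*(1/30)*5 = E + 1/96 = 1/96 + E)
n = 10945/288 (n = 2/3 + (1/96 + 112)/3 = 2/3 + (1/3)*(10753/96) = 2/3 + 10753/288 = 10945/288 ≈ 38.003)
(11083 - 1*40163) + n = (11083 - 1*40163) + 10945/288 = (11083 - 40163) + 10945/288 = -29080 + 10945/288 = -8364095/288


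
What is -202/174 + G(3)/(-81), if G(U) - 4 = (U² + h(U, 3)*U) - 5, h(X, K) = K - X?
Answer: -2959/2349 ≈ -1.2597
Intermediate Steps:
G(U) = -1 + U² + U*(3 - U) (G(U) = 4 + ((U² + (3 - U)*U) - 5) = 4 + ((U² + U*(3 - U)) - 5) = 4 + (-5 + U² + U*(3 - U)) = -1 + U² + U*(3 - U))
-202/174 + G(3)/(-81) = -202/174 + (-1 + 3*3)/(-81) = -202*1/174 + (-1 + 9)*(-1/81) = -101/87 + 8*(-1/81) = -101/87 - 8/81 = -2959/2349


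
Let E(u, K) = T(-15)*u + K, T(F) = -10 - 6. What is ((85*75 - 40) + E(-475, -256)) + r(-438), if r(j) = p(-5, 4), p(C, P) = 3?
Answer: 13682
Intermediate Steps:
T(F) = -16
r(j) = 3
E(u, K) = K - 16*u (E(u, K) = -16*u + K = K - 16*u)
((85*75 - 40) + E(-475, -256)) + r(-438) = ((85*75 - 40) + (-256 - 16*(-475))) + 3 = ((6375 - 40) + (-256 + 7600)) + 3 = (6335 + 7344) + 3 = 13679 + 3 = 13682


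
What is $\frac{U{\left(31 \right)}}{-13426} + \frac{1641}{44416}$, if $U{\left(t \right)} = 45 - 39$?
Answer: $\frac{10882785}{298164608} \approx 0.036499$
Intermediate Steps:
$U{\left(t \right)} = 6$
$\frac{U{\left(31 \right)}}{-13426} + \frac{1641}{44416} = \frac{6}{-13426} + \frac{1641}{44416} = 6 \left(- \frac{1}{13426}\right) + 1641 \cdot \frac{1}{44416} = - \frac{3}{6713} + \frac{1641}{44416} = \frac{10882785}{298164608}$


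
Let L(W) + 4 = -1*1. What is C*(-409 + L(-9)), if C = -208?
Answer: 86112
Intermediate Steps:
L(W) = -5 (L(W) = -4 - 1*1 = -4 - 1 = -5)
C*(-409 + L(-9)) = -208*(-409 - 5) = -208*(-414) = 86112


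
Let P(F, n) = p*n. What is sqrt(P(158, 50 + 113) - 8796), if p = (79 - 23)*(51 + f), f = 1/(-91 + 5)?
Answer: 44*sqrt(436106)/43 ≈ 675.74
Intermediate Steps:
f = -1/86 (f = 1/(-86) = -1/86 ≈ -0.011628)
p = 122780/43 (p = (79 - 23)*(51 - 1/86) = 56*(4385/86) = 122780/43 ≈ 2855.3)
P(F, n) = 122780*n/43
sqrt(P(158, 50 + 113) - 8796) = sqrt(122780*(50 + 113)/43 - 8796) = sqrt((122780/43)*163 - 8796) = sqrt(20013140/43 - 8796) = sqrt(19634912/43) = 44*sqrt(436106)/43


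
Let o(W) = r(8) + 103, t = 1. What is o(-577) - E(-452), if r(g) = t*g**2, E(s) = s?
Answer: 619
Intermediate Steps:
r(g) = g**2 (r(g) = 1*g**2 = g**2)
o(W) = 167 (o(W) = 8**2 + 103 = 64 + 103 = 167)
o(-577) - E(-452) = 167 - 1*(-452) = 167 + 452 = 619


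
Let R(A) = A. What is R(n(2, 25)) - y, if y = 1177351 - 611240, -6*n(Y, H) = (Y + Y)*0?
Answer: -566111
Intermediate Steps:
n(Y, H) = 0 (n(Y, H) = -(Y + Y)*0/6 = -2*Y*0/6 = -1/6*0 = 0)
y = 566111
R(n(2, 25)) - y = 0 - 1*566111 = 0 - 566111 = -566111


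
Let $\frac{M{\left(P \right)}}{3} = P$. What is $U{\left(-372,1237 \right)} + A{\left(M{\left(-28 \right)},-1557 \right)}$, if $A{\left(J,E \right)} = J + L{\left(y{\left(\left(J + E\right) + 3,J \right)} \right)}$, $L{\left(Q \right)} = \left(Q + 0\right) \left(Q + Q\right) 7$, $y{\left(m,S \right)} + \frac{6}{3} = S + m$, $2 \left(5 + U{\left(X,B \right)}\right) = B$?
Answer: $\frac{83221987}{2} \approx 4.1611 \cdot 10^{7}$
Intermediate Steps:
$U{\left(X,B \right)} = -5 + \frac{B}{2}$
$y{\left(m,S \right)} = -2 + S + m$ ($y{\left(m,S \right)} = -2 + \left(S + m\right) = -2 + S + m$)
$M{\left(P \right)} = 3 P$
$L{\left(Q \right)} = 14 Q^{2}$ ($L{\left(Q \right)} = Q 2 Q 7 = 2 Q^{2} \cdot 7 = 14 Q^{2}$)
$A{\left(J,E \right)} = J + 14 \left(1 + E + 2 J\right)^{2}$ ($A{\left(J,E \right)} = J + 14 \left(-2 + J + \left(\left(J + E\right) + 3\right)\right)^{2} = J + 14 \left(-2 + J + \left(\left(E + J\right) + 3\right)\right)^{2} = J + 14 \left(-2 + J + \left(3 + E + J\right)\right)^{2} = J + 14 \left(1 + E + 2 J\right)^{2}$)
$U{\left(-372,1237 \right)} + A{\left(M{\left(-28 \right)},-1557 \right)} = \left(-5 + \frac{1}{2} \cdot 1237\right) + \left(3 \left(-28\right) + 14 \left(1 - 1557 + 2 \cdot 3 \left(-28\right)\right)^{2}\right) = \left(-5 + \frac{1237}{2}\right) - \left(84 - 14 \left(1 - 1557 + 2 \left(-84\right)\right)^{2}\right) = \frac{1227}{2} - \left(84 - 14 \left(1 - 1557 - 168\right)^{2}\right) = \frac{1227}{2} - \left(84 - 14 \left(-1724\right)^{2}\right) = \frac{1227}{2} + \left(-84 + 14 \cdot 2972176\right) = \frac{1227}{2} + \left(-84 + 41610464\right) = \frac{1227}{2} + 41610380 = \frac{83221987}{2}$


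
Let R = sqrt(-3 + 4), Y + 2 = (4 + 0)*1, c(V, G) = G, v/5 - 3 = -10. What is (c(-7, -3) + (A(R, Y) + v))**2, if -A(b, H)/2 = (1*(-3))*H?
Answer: 676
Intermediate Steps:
v = -35 (v = 15 + 5*(-10) = 15 - 50 = -35)
Y = 2 (Y = -2 + (4 + 0)*1 = -2 + 4*1 = -2 + 4 = 2)
R = 1 (R = sqrt(1) = 1)
A(b, H) = 6*H (A(b, H) = -2*1*(-3)*H = -(-6)*H = 6*H)
(c(-7, -3) + (A(R, Y) + v))**2 = (-3 + (6*2 - 35))**2 = (-3 + (12 - 35))**2 = (-3 - 23)**2 = (-26)**2 = 676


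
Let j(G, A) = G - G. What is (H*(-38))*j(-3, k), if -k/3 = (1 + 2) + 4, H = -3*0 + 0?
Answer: 0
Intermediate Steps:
H = 0 (H = 0 + 0 = 0)
k = -21 (k = -3*((1 + 2) + 4) = -3*(3 + 4) = -3*7 = -21)
j(G, A) = 0
(H*(-38))*j(-3, k) = (0*(-38))*0 = 0*0 = 0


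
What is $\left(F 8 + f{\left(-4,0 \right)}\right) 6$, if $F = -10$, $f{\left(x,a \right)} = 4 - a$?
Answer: $-456$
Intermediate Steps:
$\left(F 8 + f{\left(-4,0 \right)}\right) 6 = \left(\left(-10\right) 8 + \left(4 - 0\right)\right) 6 = \left(-80 + \left(4 + 0\right)\right) 6 = \left(-80 + 4\right) 6 = \left(-76\right) 6 = -456$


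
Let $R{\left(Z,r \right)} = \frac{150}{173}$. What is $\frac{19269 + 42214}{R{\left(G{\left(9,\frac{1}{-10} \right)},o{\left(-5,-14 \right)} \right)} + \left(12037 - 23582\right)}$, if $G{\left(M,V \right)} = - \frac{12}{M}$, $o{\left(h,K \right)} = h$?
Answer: $- \frac{10636559}{1997135} \approx -5.3259$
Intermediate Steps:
$R{\left(Z,r \right)} = \frac{150}{173}$ ($R{\left(Z,r \right)} = 150 \cdot \frac{1}{173} = \frac{150}{173}$)
$\frac{19269 + 42214}{R{\left(G{\left(9,\frac{1}{-10} \right)},o{\left(-5,-14 \right)} \right)} + \left(12037 - 23582\right)} = \frac{19269 + 42214}{\frac{150}{173} + \left(12037 - 23582\right)} = \frac{61483}{\frac{150}{173} + \left(12037 - 23582\right)} = \frac{61483}{\frac{150}{173} - 11545} = \frac{61483}{- \frac{1997135}{173}} = 61483 \left(- \frac{173}{1997135}\right) = - \frac{10636559}{1997135}$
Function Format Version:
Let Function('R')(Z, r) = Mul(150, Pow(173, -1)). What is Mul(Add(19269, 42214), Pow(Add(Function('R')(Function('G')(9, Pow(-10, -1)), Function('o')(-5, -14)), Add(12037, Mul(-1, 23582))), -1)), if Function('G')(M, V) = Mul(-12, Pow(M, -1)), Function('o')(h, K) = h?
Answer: Rational(-10636559, 1997135) ≈ -5.3259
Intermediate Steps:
Function('R')(Z, r) = Rational(150, 173) (Function('R')(Z, r) = Mul(150, Rational(1, 173)) = Rational(150, 173))
Mul(Add(19269, 42214), Pow(Add(Function('R')(Function('G')(9, Pow(-10, -1)), Function('o')(-5, -14)), Add(12037, Mul(-1, 23582))), -1)) = Mul(Add(19269, 42214), Pow(Add(Rational(150, 173), Add(12037, Mul(-1, 23582))), -1)) = Mul(61483, Pow(Add(Rational(150, 173), Add(12037, -23582)), -1)) = Mul(61483, Pow(Add(Rational(150, 173), -11545), -1)) = Mul(61483, Pow(Rational(-1997135, 173), -1)) = Mul(61483, Rational(-173, 1997135)) = Rational(-10636559, 1997135)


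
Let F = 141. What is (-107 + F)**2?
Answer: 1156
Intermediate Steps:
(-107 + F)**2 = (-107 + 141)**2 = 34**2 = 1156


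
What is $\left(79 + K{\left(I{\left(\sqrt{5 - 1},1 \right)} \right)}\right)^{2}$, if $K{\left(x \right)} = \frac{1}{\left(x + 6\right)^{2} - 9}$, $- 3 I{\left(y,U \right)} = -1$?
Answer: $\frac{489692641}{78400} \approx 6246.1$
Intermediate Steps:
$I{\left(y,U \right)} = \frac{1}{3}$ ($I{\left(y,U \right)} = \left(- \frac{1}{3}\right) \left(-1\right) = \frac{1}{3}$)
$K{\left(x \right)} = \frac{1}{-9 + \left(6 + x\right)^{2}}$ ($K{\left(x \right)} = \frac{1}{\left(6 + x\right)^{2} - 9} = \frac{1}{-9 + \left(6 + x\right)^{2}}$)
$\left(79 + K{\left(I{\left(\sqrt{5 - 1},1 \right)} \right)}\right)^{2} = \left(79 + \frac{1}{-9 + \left(6 + \frac{1}{3}\right)^{2}}\right)^{2} = \left(79 + \frac{1}{-9 + \left(\frac{19}{3}\right)^{2}}\right)^{2} = \left(79 + \frac{1}{-9 + \frac{361}{9}}\right)^{2} = \left(79 + \frac{1}{\frac{280}{9}}\right)^{2} = \left(79 + \frac{9}{280}\right)^{2} = \left(\frac{22129}{280}\right)^{2} = \frac{489692641}{78400}$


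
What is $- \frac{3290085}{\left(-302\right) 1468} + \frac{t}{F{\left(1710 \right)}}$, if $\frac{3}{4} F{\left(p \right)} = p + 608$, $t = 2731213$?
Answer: $\frac{228940050489}{256913212} \approx 891.12$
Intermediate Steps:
$F{\left(p \right)} = \frac{2432}{3} + \frac{4 p}{3}$ ($F{\left(p \right)} = \frac{4 \left(p + 608\right)}{3} = \frac{4 \left(608 + p\right)}{3} = \frac{2432}{3} + \frac{4 p}{3}$)
$- \frac{3290085}{\left(-302\right) 1468} + \frac{t}{F{\left(1710 \right)}} = - \frac{3290085}{\left(-302\right) 1468} + \frac{2731213}{\frac{2432}{3} + \frac{4}{3} \cdot 1710} = - \frac{3290085}{-443336} + \frac{2731213}{\frac{2432}{3} + 2280} = \left(-3290085\right) \left(- \frac{1}{443336}\right) + \frac{2731213}{\frac{9272}{3}} = \frac{3290085}{443336} + 2731213 \cdot \frac{3}{9272} = \frac{3290085}{443336} + \frac{8193639}{9272} = \frac{228940050489}{256913212}$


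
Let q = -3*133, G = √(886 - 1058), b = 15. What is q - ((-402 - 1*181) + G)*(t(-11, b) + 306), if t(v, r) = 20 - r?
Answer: 180914 - 622*I*√43 ≈ 1.8091e+5 - 4078.7*I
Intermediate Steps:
G = 2*I*√43 (G = √(-172) = 2*I*√43 ≈ 13.115*I)
q = -399
q - ((-402 - 1*181) + G)*(t(-11, b) + 306) = -399 - ((-402 - 1*181) + 2*I*√43)*((20 - 1*15) + 306) = -399 - ((-402 - 181) + 2*I*√43)*((20 - 15) + 306) = -399 - (-583 + 2*I*√43)*(5 + 306) = -399 - (-583 + 2*I*√43)*311 = -399 - (-181313 + 622*I*√43) = -399 + (181313 - 622*I*√43) = 180914 - 622*I*√43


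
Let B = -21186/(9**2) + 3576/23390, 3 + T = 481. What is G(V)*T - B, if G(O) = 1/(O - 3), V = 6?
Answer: 44284568/105255 ≈ 420.74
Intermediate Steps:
T = 478 (T = -3 + 481 = 478)
G(O) = 1/(-3 + O)
B = -27513938/105255 (B = -21186/81 + 3576*(1/23390) = -21186*1/81 + 1788/11695 = -2354/9 + 1788/11695 = -27513938/105255 ≈ -261.40)
G(V)*T - B = 478/(-3 + 6) - 1*(-27513938/105255) = 478/3 + 27513938/105255 = 44284568/105255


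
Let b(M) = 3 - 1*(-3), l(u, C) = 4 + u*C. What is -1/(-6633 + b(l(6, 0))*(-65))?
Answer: 1/7023 ≈ 0.00014239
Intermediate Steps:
l(u, C) = 4 + C*u
b(M) = 6 (b(M) = 3 + 3 = 6)
-1/(-6633 + b(l(6, 0))*(-65)) = -1/(-6633 + 6*(-65)) = -1/(-6633 - 390) = -1/(-7023) = -1*(-1/7023) = 1/7023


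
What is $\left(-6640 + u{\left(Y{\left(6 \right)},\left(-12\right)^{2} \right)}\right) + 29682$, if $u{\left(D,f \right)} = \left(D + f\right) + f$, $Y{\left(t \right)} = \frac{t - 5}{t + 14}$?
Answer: $\frac{466601}{20} \approx 23330.0$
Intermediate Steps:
$Y{\left(t \right)} = \frac{-5 + t}{14 + t}$
$u{\left(D,f \right)} = D + 2 f$
$\left(-6640 + u{\left(Y{\left(6 \right)},\left(-12\right)^{2} \right)}\right) + 29682 = \left(-6640 + \left(\frac{-5 + 6}{14 + 6} + 2 \left(-12\right)^{2}\right)\right) + 29682 = \left(-6640 + \left(\frac{1}{20} \cdot 1 + 2 \cdot 144\right)\right) + 29682 = \left(-6640 + \left(\frac{1}{20} \cdot 1 + 288\right)\right) + 29682 = \left(-6640 + \left(\frac{1}{20} + 288\right)\right) + 29682 = \left(-6640 + \frac{5761}{20}\right) + 29682 = - \frac{127039}{20} + 29682 = \frac{466601}{20}$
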